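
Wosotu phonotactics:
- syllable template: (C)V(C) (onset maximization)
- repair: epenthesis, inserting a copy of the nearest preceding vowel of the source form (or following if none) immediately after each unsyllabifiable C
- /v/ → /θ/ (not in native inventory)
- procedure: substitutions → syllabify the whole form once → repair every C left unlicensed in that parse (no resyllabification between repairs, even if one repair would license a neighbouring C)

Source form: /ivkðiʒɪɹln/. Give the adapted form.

iθkiðiʒɪɹlɪnɪ

Substitution: /v/ → /θ/, giving /iθkðiʒɪɹln/.
Syllabifying with onset maximization leaves /k/, /l/, /n/ stranded (at most one coda consonant is licensed; onsets are limited to one consonant).
Each unlicensed consonant becomes the onset of a new syllable: /k/ → /ki/, /l/ → /lɪ/, /n/ → /nɪ/.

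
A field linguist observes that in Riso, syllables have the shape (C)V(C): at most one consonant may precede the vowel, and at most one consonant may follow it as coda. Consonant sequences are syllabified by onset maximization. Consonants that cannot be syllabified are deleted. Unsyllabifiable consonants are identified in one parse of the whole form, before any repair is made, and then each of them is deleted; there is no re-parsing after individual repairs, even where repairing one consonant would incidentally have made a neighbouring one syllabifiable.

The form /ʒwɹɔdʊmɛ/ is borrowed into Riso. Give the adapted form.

ɹɔdʊmɛ

Under (C)V(C), the unsyllabifiable consonants are /ʒ/, /w/ (at most one coda consonant is licensed; onsets are limited to one consonant).
Deletion applies to /ʒ/, /w/.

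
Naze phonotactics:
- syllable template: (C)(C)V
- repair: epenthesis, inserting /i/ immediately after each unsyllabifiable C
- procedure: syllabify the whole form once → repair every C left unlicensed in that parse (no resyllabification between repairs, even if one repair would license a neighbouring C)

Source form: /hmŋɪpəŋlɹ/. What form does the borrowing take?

Syllabifying with onset maximization leaves /h/, /ŋ/, /l/, /ɹ/ stranded (no codas are permitted; onsets may contain at most 2 consonants).
Epenthesis after each stranded consonant: /h/ → /hi/, /ŋ/ → /ŋi/, /l/ → /li/, /ɹ/ → /ɹi/.

himŋɪpəŋiliɹi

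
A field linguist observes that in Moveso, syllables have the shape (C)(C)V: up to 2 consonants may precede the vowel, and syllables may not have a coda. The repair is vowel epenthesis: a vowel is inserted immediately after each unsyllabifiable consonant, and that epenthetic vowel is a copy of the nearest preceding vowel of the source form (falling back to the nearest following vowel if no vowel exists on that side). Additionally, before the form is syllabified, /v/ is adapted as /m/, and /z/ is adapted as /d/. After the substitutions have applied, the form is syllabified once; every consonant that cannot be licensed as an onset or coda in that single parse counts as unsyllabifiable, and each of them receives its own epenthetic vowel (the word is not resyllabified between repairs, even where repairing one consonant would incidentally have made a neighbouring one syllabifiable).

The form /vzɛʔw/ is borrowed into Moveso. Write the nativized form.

mdɛʔɛwɛ

Substitution: /v/ → /m/, /z/ → /d/, giving /mdɛʔw/.
Under (C)(C)V, the unsyllabifiable consonants are /ʔ/, /w/ (no codas are permitted; onsets may contain at most 2 consonants).
Each unlicensed consonant becomes the onset of a new syllable: /ʔ/ → /ʔɛ/, /w/ → /wɛ/.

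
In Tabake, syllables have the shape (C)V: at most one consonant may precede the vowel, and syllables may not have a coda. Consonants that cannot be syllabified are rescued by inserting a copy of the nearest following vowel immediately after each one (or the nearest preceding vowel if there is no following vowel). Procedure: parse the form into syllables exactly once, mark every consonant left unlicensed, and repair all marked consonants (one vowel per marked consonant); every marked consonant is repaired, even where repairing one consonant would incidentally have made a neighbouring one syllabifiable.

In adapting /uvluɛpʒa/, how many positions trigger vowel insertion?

2

The unsyllabifiable consonants are /v/, /p/; each receives one epenthetic vowel.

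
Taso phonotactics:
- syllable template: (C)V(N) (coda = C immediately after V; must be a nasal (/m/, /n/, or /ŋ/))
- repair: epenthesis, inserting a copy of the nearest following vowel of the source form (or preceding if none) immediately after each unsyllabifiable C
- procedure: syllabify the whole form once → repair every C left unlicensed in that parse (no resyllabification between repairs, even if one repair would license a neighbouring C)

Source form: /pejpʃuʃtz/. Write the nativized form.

The consonants /j/, /p/, /ʃ/, /t/, /z/ cannot be parsed into a legal (C)V(N) syllable (only a nasal (/m/, /n/, or /ŋ/) is licensed in coda position; onsets are limited to one consonant).
Each unlicensed consonant becomes the onset of a new syllable: /j/ → /ju/, /p/ → /pu/, /ʃ/ → /ʃu/, /t/ → /tu/, /z/ → /zu/.

pejupuʃuʃutuzu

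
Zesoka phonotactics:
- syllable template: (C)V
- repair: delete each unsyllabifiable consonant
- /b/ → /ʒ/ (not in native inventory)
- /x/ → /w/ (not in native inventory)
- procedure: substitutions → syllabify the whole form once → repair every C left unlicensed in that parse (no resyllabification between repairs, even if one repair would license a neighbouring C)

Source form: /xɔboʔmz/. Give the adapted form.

wɔʒo

Substitution: /x/ → /w/, /b/ → /ʒ/, giving /wɔʒoʔmz/.
Syllabifying with onset maximization leaves /ʔ/, /m/, /z/ stranded (no codas are permitted; onsets are limited to one consonant).
Deletion applies to /ʔ/, /m/, /z/.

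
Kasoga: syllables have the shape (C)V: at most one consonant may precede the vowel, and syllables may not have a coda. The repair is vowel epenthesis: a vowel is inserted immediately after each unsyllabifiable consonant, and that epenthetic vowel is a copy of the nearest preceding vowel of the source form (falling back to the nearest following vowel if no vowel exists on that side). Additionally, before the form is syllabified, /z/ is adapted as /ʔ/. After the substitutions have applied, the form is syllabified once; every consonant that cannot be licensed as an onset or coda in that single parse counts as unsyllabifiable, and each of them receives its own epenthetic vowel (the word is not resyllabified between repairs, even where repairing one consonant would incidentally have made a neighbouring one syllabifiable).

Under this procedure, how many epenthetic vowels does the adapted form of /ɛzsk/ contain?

After substitution the input is /ɛʔsk/.
The unsyllabifiable consonants are /ʔ/, /s/, /k/; each receives one epenthetic vowel.

3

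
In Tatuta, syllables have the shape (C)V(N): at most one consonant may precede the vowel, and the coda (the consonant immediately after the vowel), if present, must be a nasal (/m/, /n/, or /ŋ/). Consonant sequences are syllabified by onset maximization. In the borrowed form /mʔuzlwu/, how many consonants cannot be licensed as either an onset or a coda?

Under (C)V(N), the unsyllabifiable consonants are /m/, /z/, /l/ (only a nasal (/m/, /n/, or /ŋ/) is licensed in coda position; onsets are limited to one consonant).

3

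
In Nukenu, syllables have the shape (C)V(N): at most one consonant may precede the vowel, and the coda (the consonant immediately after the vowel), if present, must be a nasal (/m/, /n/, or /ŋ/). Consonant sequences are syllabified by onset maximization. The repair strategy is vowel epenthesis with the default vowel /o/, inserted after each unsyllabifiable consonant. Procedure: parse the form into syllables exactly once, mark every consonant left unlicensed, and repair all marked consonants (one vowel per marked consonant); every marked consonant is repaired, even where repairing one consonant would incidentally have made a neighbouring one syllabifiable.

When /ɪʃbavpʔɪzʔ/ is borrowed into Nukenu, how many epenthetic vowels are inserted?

5

The unsyllabifiable consonants are /ʃ/, /v/, /p/, /z/, /ʔ/; each receives one epenthetic vowel.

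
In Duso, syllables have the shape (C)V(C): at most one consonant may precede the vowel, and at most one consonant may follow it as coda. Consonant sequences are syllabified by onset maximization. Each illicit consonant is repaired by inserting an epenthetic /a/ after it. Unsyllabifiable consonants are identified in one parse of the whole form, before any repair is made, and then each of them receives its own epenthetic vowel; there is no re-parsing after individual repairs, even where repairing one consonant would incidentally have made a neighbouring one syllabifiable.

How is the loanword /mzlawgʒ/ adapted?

Under (C)V(C), the unsyllabifiable consonants are /m/, /z/, /g/, /ʒ/ (at most one coda consonant is licensed; onsets are limited to one consonant).
Each unlicensed consonant becomes the onset of a new syllable: /m/ → /ma/, /z/ → /za/, /g/ → /ga/, /ʒ/ → /ʒa/.

mazalawgaʒa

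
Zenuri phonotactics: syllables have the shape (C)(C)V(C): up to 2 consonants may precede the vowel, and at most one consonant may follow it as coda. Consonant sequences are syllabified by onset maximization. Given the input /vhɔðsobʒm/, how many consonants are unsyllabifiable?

2

The consonants /ʒ/, /m/ cannot be parsed into a legal (C)(C)V(C) syllable (at most one coda consonant is licensed; onsets may contain at most 2 consonants).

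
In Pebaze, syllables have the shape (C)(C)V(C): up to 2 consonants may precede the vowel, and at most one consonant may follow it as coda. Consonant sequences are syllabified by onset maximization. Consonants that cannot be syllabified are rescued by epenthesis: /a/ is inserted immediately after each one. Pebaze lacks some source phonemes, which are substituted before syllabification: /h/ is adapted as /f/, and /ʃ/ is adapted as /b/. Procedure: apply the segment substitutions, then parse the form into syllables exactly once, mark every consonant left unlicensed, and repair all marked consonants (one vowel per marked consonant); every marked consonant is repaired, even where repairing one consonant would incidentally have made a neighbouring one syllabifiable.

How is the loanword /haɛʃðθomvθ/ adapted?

Substitution: /h/ → /f/, /ʃ/ → /b/, giving /faɛbðθomvθ/.
The consonants /v/, /θ/ cannot be parsed into a legal (C)(C)V(C) syllable (at most one coda consonant is licensed; onsets may contain at most 2 consonants).
Each unlicensed consonant becomes the onset of a new syllable: /v/ → /va/, /θ/ → /θa/.

faɛbðθomvaθa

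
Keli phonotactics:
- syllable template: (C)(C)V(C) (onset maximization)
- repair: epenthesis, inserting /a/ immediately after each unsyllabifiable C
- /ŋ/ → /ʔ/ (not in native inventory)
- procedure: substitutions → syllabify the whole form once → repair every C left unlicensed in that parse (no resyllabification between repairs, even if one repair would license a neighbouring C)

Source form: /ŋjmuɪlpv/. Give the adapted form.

Substitution: /ŋ/ → /ʔ/, giving /ʔjmuɪlpv/.
Syllabifying with onset maximization leaves /ʔ/, /p/, /v/ stranded (at most one coda consonant is licensed; onsets may contain at most 2 consonants).
Inserting the epenthetic vowel yields /ʔ/ → /ʔa/, /p/ → /pa/, /v/ → /va/.

ʔajmuɪlpava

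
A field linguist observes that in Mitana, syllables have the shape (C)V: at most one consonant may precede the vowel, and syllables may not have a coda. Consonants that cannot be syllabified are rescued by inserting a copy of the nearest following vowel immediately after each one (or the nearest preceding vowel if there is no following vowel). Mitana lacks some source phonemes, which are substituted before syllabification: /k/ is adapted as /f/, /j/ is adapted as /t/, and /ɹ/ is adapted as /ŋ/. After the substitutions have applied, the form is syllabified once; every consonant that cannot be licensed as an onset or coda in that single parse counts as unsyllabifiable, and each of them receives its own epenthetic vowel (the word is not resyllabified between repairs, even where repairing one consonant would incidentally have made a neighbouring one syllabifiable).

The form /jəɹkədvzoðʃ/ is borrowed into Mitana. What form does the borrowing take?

təŋəfədovozoðoʃo

Substitution: /j/ → /t/, /ɹ/ → /ŋ/, /k/ → /f/, giving /təŋfədvzoðʃ/.
Syllabifying with onset maximization leaves /ŋ/, /d/, /v/, /ð/, /ʃ/ stranded (no codas are permitted; onsets are limited to one consonant).
Epenthesis after each stranded consonant: /ŋ/ → /ŋə/, /d/ → /do/, /v/ → /vo/, /ð/ → /ðo/, /ʃ/ → /ʃo/.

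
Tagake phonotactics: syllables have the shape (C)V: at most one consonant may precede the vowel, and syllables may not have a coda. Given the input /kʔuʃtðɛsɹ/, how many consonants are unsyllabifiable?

The consonants /k/, /ʃ/, /t/, /s/, /ɹ/ cannot be parsed into a legal (C)V syllable (no codas are permitted; onsets are limited to one consonant).

5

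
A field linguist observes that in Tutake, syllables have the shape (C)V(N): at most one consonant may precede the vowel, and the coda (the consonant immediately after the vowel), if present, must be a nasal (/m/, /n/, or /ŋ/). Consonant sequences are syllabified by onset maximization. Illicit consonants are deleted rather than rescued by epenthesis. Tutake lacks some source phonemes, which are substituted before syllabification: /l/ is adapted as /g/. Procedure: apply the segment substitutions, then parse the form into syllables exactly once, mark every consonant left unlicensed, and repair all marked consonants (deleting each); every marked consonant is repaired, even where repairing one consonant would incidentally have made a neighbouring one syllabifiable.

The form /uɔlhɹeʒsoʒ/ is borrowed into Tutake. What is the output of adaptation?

Substitution: /l/ → /g/, giving /uɔghɹeʒsoʒ/.
Syllabifying with onset maximization leaves /g/, /h/, /ʒ/, /ʒ/ stranded (only a nasal (/m/, /n/, or /ŋ/) is licensed in coda position; onsets are limited to one consonant).
Each unlicensed consonant is deleted: /g/, /h/, /ʒ/, /ʒ/.

uɔɹeso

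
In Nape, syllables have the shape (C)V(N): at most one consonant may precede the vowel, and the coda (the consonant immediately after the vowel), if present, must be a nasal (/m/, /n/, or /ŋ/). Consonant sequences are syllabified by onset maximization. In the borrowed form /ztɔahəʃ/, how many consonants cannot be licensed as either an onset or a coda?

Under (C)V(N), the unsyllabifiable consonants are /z/, /ʃ/ (only a nasal (/m/, /n/, or /ŋ/) is licensed in coda position; onsets are limited to one consonant).

2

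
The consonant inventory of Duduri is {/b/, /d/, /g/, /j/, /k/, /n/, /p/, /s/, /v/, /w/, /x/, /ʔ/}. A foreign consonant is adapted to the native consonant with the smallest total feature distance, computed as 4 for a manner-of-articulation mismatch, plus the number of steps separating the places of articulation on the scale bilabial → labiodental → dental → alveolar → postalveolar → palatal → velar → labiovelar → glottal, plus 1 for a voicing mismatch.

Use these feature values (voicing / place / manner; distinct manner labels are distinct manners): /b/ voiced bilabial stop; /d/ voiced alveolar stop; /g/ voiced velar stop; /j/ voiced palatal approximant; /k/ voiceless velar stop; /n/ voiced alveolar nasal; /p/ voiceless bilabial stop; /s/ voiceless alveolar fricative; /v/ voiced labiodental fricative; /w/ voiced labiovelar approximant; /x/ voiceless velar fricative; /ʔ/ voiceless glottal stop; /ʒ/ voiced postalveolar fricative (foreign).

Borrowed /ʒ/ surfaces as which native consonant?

s

/s/ is closest: same manner (fricative), place distance 1 (postalveolar→alveolar), voicing differs (+1); total 2. Next closest is /v/ at distance 3.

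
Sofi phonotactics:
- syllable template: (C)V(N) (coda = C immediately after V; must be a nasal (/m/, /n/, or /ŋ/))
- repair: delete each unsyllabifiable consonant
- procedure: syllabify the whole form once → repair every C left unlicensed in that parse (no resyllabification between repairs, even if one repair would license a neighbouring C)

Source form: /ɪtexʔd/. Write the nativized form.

The consonants /x/, /ʔ/, /d/ cannot be parsed into a legal (C)V(N) syllable (only a nasal (/m/, /n/, or /ŋ/) is licensed in coda position; onsets are limited to one consonant).
Deleting the stranded consonants removes /x/, /ʔ/, /d/.

ɪte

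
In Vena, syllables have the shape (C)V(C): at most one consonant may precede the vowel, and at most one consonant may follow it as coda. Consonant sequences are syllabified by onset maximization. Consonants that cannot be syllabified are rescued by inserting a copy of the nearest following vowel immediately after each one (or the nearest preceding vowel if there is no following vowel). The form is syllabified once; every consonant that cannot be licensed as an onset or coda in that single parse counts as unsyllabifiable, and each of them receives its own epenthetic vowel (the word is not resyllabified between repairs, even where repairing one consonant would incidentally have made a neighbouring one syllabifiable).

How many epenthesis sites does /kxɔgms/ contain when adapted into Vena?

3

The unsyllabifiable consonants are /k/, /m/, /s/; each receives one epenthetic vowel.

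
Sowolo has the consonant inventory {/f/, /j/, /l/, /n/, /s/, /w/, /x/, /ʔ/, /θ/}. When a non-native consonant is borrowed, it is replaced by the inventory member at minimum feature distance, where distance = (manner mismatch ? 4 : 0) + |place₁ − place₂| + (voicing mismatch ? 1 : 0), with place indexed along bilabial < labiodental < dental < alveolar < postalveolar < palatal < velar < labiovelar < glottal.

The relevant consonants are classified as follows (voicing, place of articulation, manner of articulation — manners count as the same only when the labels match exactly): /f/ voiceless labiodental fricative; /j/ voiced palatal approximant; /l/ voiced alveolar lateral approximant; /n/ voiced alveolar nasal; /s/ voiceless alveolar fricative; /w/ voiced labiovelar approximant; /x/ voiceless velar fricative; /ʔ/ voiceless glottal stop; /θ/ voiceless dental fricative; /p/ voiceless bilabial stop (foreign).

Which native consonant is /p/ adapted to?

f

/f/ is closest: manner differs (stop→fricative, +4), place distance 1 (bilabial→labiodental), same voicing; total 5. Next closest is /θ/ at distance 6.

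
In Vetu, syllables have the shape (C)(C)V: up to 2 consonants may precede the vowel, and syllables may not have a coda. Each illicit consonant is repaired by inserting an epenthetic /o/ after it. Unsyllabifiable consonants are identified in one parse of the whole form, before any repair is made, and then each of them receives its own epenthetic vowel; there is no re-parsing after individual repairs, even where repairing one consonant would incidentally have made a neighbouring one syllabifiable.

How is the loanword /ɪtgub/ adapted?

ɪtgubo

Syllabifying with onset maximization leaves /b/ stranded (no codas are permitted; onsets may contain at most 2 consonants).
Epenthesis after each stranded consonant: /b/ → /bo/.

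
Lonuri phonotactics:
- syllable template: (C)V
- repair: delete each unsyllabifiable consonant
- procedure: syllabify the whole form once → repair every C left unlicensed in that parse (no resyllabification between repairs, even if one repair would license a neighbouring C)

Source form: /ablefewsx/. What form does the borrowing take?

alefe

Under (C)V, the unsyllabifiable consonants are /b/, /w/, /s/, /x/ (no codas are permitted; onsets are limited to one consonant).
Deletion applies to /b/, /w/, /s/, /x/.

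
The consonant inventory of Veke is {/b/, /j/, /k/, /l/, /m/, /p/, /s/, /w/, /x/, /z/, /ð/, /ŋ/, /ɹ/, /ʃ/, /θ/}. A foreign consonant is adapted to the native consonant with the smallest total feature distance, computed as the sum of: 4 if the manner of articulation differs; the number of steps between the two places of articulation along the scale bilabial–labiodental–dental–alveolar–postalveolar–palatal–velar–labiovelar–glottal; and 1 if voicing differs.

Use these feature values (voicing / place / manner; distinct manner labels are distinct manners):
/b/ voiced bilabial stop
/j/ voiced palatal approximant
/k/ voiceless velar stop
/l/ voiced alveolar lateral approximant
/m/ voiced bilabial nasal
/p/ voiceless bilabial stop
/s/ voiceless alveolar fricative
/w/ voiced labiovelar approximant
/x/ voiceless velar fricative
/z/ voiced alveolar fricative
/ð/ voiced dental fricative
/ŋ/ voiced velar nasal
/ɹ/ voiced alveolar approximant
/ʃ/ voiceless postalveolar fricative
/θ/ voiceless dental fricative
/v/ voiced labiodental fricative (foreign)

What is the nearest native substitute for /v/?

/ð/ is closest: same manner (fricative), place distance 1 (labiodental→dental), same voicing; total 1. Next closest is /z/ at distance 2.

ð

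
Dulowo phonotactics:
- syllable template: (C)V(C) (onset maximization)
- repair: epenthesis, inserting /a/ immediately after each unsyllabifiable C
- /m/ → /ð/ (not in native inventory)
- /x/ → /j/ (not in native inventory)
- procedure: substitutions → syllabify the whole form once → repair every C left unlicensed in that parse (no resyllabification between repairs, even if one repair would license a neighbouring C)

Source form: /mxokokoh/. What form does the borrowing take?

ðajokokoh

Substitution: /m/ → /ð/, /x/ → /j/, giving /ðjokokoh/.
Under (C)V(C), the unsyllabifiable consonants are /ð/ (at most one coda consonant is licensed; onsets are limited to one consonant).
Inserting the epenthetic vowel yields /ð/ → /ða/.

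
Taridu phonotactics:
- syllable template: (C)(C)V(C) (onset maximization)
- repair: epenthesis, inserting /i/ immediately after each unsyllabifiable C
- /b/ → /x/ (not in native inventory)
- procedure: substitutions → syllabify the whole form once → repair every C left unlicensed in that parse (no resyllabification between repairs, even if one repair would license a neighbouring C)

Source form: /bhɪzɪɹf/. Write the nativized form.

Substitution: /b/ → /x/, giving /xhɪzɪɹf/.
The consonants /f/ cannot be parsed into a legal (C)(C)V(C) syllable (at most one coda consonant is licensed; onsets may contain at most 2 consonants).
Inserting the epenthetic vowel yields /f/ → /fi/.

xhɪzɪɹfi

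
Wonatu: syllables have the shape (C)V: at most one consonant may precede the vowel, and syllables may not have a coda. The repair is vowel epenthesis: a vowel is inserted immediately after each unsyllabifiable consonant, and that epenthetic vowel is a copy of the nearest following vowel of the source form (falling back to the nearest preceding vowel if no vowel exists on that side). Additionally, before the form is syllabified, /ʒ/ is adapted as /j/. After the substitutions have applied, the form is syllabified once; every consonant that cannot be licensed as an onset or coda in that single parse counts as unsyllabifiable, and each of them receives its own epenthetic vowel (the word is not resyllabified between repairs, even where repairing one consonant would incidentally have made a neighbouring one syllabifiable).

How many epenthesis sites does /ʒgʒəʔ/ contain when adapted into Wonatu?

3

After substitution the input is /jgjəʔ/.
The unsyllabifiable consonants are /j/, /g/, /ʔ/; each receives one epenthetic vowel.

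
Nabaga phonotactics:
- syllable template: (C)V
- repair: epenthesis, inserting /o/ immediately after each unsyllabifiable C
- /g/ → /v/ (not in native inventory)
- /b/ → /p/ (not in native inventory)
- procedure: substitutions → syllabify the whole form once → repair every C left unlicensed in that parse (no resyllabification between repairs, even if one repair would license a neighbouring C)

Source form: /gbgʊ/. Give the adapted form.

vopovʊ

Substitution: /g/ → /v/, /b/ → /p/, giving /vpvʊ/.
The consonants /v/, /p/ cannot be parsed into a legal (C)V syllable (no codas are permitted; onsets are limited to one consonant).
Each unlicensed consonant becomes the onset of a new syllable: /v/ → /vo/, /p/ → /po/.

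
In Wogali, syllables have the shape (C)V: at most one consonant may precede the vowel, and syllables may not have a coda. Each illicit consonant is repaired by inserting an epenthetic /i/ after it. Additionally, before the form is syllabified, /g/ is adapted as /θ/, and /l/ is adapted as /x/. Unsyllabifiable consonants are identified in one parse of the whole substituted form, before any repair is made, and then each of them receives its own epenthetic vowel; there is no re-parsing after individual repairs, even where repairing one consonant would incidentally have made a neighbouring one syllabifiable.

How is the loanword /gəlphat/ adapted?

Substitution: /g/ → /θ/, /l/ → /x/, giving /θəxphat/.
Under (C)V, the unsyllabifiable consonants are /x/, /p/, /t/ (no codas are permitted; onsets are limited to one consonant).
Inserting the epenthetic vowel yields /x/ → /xi/, /p/ → /pi/, /t/ → /ti/.

θəxipihati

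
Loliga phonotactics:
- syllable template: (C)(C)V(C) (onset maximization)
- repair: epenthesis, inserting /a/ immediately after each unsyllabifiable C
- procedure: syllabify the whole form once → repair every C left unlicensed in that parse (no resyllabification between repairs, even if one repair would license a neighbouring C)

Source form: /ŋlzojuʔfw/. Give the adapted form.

ŋalzojuʔfawa

The consonants /ŋ/, /f/, /w/ cannot be parsed into a legal (C)(C)V(C) syllable (at most one coda consonant is licensed; onsets may contain at most 2 consonants).
Each unlicensed consonant becomes the onset of a new syllable: /ŋ/ → /ŋa/, /f/ → /fa/, /w/ → /wa/.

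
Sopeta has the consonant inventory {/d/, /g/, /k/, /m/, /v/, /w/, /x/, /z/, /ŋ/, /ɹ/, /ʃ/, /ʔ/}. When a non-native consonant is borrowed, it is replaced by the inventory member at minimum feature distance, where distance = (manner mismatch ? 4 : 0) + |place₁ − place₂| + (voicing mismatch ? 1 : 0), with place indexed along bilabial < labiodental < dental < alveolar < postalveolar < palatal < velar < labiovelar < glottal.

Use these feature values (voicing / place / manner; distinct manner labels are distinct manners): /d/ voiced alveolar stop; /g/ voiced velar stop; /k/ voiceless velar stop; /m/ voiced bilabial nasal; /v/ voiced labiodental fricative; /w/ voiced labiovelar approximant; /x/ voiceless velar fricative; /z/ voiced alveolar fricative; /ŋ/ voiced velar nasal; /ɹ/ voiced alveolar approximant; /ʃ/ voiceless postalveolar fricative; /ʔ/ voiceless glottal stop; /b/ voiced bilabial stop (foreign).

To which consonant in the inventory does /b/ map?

d

/d/ is closest: same manner (stop), place distance 3 (bilabial→alveolar), same voicing; total 3. Next closest is /m/ at distance 4.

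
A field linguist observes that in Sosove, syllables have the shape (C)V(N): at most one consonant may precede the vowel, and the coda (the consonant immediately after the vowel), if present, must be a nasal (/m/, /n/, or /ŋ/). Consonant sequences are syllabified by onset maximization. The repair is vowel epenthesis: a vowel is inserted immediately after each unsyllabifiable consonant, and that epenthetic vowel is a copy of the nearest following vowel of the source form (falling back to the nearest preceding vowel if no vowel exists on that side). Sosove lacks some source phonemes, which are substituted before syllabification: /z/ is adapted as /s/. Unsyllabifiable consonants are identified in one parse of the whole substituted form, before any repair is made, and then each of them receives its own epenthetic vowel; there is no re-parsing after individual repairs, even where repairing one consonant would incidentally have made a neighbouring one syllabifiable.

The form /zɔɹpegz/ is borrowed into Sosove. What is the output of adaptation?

sɔɹepegese

Substitution: /z/ → /s/, giving /sɔɹpegs/.
The consonants /ɹ/, /g/, /s/ cannot be parsed into a legal (C)V(N) syllable (only a nasal (/m/, /n/, or /ŋ/) is licensed in coda position; onsets are limited to one consonant).
Epenthesis after each stranded consonant: /ɹ/ → /ɹe/, /g/ → /ge/, /s/ → /se/.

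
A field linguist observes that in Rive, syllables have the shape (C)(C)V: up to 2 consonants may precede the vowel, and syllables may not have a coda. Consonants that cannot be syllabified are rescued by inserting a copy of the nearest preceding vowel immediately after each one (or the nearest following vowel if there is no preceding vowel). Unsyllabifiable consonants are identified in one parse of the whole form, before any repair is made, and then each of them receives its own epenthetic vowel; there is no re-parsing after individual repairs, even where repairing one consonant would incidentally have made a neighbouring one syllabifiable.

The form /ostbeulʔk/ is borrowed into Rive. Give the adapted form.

osotbeuluʔuku

The consonants /s/, /l/, /ʔ/, /k/ cannot be parsed into a legal (C)(C)V syllable (no codas are permitted; onsets may contain at most 2 consonants).
Epenthesis after each stranded consonant: /s/ → /so/, /l/ → /lu/, /ʔ/ → /ʔu/, /k/ → /ku/.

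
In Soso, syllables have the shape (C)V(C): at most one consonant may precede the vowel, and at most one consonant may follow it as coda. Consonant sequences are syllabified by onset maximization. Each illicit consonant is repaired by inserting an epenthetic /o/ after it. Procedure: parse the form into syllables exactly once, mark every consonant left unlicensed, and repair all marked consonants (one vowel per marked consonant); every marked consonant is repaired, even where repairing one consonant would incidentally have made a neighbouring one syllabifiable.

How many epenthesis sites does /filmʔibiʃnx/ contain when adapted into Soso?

3

The unsyllabifiable consonants are /m/, /n/, /x/; each receives one epenthetic vowel.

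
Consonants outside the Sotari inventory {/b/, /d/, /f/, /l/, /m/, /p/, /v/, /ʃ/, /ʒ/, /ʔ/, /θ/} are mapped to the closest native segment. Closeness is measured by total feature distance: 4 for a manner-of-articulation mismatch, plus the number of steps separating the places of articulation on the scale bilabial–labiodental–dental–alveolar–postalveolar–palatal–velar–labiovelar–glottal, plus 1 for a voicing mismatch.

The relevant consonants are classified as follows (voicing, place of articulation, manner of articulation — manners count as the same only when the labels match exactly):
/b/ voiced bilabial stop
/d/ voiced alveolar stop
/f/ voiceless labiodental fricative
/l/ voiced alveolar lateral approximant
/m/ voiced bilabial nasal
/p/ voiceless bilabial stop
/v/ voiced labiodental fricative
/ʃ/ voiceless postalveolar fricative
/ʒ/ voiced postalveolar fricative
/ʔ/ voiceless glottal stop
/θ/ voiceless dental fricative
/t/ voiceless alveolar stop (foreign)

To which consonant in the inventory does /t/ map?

/d/ is closest: same manner (stop), place distance 0 (alveolar→alveolar), voicing differs (+1); total 1. Next closest is /p/ at distance 3.

d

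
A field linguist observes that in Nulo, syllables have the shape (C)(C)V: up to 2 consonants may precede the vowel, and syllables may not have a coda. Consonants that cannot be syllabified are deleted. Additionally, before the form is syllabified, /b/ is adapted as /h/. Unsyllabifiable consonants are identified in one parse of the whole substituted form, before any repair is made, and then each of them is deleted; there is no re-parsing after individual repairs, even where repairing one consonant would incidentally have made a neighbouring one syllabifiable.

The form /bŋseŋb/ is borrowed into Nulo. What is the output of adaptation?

Substitution: /b/ → /h/, giving /hŋseŋh/.
Under (C)(C)V, the unsyllabifiable consonants are /h/, /ŋ/, /h/ (no codas are permitted; onsets may contain at most 2 consonants).
Each unlicensed consonant is deleted: /h/, /ŋ/, /h/.

ŋse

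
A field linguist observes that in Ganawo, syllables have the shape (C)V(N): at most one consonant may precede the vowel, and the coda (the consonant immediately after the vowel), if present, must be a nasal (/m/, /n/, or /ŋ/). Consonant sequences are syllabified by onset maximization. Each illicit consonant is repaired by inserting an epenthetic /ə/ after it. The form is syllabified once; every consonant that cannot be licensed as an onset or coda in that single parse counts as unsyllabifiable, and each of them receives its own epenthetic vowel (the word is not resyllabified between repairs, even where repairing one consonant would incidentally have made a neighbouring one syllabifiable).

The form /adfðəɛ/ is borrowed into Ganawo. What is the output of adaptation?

Under (C)V(N), the unsyllabifiable consonants are /d/, /f/ (only a nasal (/m/, /n/, or /ŋ/) is licensed in coda position; onsets are limited to one consonant).
Epenthesis after each stranded consonant: /d/ → /də/, /f/ → /fə/.

adəfəðəɛ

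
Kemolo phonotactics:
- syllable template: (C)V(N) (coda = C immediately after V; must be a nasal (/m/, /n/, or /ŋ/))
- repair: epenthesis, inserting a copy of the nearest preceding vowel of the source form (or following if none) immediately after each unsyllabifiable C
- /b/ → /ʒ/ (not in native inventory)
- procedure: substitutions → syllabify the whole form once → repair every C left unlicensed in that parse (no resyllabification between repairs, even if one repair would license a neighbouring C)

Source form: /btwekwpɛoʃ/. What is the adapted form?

Substitution: /b/ → /ʒ/, giving /ʒtwekwpɛoʃ/.
Under (C)V(N), the unsyllabifiable consonants are /ʒ/, /t/, /k/, /w/, /ʃ/ (only a nasal (/m/, /n/, or /ŋ/) is licensed in coda position; onsets are limited to one consonant).
Each unlicensed consonant becomes the onset of a new syllable: /ʒ/ → /ʒe/, /t/ → /te/, /k/ → /ke/, /w/ → /we/, /ʃ/ → /ʃo/.

ʒetewekewepɛoʃo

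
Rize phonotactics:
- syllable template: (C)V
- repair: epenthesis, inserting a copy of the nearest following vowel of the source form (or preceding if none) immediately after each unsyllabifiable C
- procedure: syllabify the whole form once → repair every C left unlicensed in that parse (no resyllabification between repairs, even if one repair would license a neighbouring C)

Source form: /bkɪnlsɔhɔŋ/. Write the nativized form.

bɪkɪnɔlɔsɔhɔŋɔ

The consonants /b/, /n/, /l/, /ŋ/ cannot be parsed into a legal (C)V syllable (no codas are permitted; onsets are limited to one consonant).
Epenthesis after each stranded consonant: /b/ → /bɪ/, /n/ → /nɔ/, /l/ → /lɔ/, /ŋ/ → /ŋɔ/.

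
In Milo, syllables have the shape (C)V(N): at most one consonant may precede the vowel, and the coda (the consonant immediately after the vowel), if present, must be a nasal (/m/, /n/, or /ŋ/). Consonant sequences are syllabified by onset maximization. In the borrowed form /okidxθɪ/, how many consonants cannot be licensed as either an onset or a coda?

Syllabifying with onset maximization leaves /d/, /x/ stranded (only a nasal (/m/, /n/, or /ŋ/) is licensed in coda position; onsets are limited to one consonant).

2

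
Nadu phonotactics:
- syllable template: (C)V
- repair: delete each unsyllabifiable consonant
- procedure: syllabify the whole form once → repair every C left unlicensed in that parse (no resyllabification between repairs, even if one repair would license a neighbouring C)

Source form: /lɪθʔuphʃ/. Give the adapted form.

lɪʔu

The consonants /θ/, /p/, /h/, /ʃ/ cannot be parsed into a legal (C)V syllable (no codas are permitted; onsets are limited to one consonant).
Deleting the stranded consonants removes /θ/, /p/, /h/, /ʃ/.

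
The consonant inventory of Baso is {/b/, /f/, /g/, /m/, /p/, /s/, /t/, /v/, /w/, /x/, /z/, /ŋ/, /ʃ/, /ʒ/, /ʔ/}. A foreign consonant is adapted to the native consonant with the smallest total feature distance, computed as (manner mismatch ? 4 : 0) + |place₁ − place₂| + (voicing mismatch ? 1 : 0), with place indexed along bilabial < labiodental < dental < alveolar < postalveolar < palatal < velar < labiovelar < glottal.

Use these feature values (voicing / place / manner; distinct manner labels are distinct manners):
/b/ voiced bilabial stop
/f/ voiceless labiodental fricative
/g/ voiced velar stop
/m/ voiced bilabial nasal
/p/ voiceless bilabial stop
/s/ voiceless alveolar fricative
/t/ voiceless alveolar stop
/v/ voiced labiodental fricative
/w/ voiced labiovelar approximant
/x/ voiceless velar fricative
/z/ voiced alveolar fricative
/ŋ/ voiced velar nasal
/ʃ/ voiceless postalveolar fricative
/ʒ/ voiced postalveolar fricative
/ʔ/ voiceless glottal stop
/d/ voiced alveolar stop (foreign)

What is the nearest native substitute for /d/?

/t/ is closest: same manner (stop), place distance 0 (alveolar→alveolar), voicing differs (+1); total 1. Next closest is /b/ at distance 3.

t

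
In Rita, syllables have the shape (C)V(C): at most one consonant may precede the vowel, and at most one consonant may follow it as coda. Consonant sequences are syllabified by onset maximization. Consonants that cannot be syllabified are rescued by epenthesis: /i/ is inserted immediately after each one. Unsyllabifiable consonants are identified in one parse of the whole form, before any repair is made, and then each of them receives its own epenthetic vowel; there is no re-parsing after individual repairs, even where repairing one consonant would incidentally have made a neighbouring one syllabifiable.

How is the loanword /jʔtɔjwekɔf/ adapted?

The consonants /j/, /ʔ/ cannot be parsed into a legal (C)V(C) syllable (at most one coda consonant is licensed; onsets are limited to one consonant).
Inserting the epenthetic vowel yields /j/ → /ji/, /ʔ/ → /ʔi/.

jiʔitɔjwekɔf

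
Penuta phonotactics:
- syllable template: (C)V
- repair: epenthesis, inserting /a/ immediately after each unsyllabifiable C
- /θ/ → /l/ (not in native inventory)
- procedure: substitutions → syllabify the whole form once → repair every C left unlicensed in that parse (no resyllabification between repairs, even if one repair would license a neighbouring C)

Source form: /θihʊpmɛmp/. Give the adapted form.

Substitution: /θ/ → /l/, giving /lihʊpmɛmp/.
The consonants /p/, /m/, /p/ cannot be parsed into a legal (C)V syllable (no codas are permitted; onsets are limited to one consonant).
Each unlicensed consonant becomes the onset of a new syllable: /p/ → /pa/, /m/ → /ma/, /p/ → /pa/.

lihʊpamɛmapa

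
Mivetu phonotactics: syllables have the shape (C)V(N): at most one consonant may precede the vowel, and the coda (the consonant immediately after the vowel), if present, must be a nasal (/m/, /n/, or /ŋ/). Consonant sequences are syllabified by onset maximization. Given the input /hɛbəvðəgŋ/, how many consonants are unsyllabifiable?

Under (C)V(N), the unsyllabifiable consonants are /v/, /g/, /ŋ/ (only a nasal (/m/, /n/, or /ŋ/) is licensed in coda position; onsets are limited to one consonant).

3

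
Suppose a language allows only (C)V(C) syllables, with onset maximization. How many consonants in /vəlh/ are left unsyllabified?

Syllabifying with onset maximization leaves /h/ stranded (at most one coda consonant is licensed; onsets are limited to one consonant).

1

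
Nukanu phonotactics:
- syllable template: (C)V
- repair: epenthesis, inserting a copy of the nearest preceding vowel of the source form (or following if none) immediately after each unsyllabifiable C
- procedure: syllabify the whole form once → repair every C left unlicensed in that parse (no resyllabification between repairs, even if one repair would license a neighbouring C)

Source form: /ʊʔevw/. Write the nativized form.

Syllabifying with onset maximization leaves /v/, /w/ stranded (no codas are permitted; onsets are limited to one consonant).
Each unlicensed consonant becomes the onset of a new syllable: /v/ → /ve/, /w/ → /we/.

ʊʔevewe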